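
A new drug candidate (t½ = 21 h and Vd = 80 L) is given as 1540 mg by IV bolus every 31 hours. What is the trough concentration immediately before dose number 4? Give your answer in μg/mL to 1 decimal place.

10.3 μg/mL

f = (1/2)^(τ/t½) = (1/2)^(31/21) ≈ 0.3594.
C₀ = D/Vd = 1540/80 ≈ 19.250 μg/mL.
Before the 4th dose, 3 doses have been given. Superposition: Cmin = C₀·(f + f² + … + f^3).
≈ 19.250 × (0.3594 + 0.1292 + 0.0464) ≈ 19.250 × 0.5350 ≈ 10.299 μg/mL.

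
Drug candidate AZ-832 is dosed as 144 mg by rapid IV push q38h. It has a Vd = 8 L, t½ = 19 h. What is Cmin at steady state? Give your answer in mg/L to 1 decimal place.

6.0 mg/L

The dosing interval is 2 half-lives, so f = 2^(−2) = 0.25.
Accumulation ratio R = 1/(1 − f) = 1/0.75 = 4/3.
Single-dose peak C₀ = D/Vd = 144/8 = 18 mg/L.
Steady-state peak Cmax,ss = C₀·R = 18 × 4/3 ≈ 24.000 mg/L.
Steady-state trough Cmin,ss = Cmax,ss·f ≈ 24.000 × 0.25 ≈ 6.000 mg/L.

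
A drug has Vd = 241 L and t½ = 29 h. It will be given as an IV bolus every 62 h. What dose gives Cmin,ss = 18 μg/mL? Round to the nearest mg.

τ/t½ = 62/29 ≈ 2.1379, so f = (1/2)^(62/29) ≈ 0.227205.
Cmin,ss = (D/Vd)·f/(1−f), so D = Cmin,ss·Vd·(1−f)/f.
D = 18 × 241 × (1−f)/f ≈ 18 × 241 × 3.40131 ≈ 14754.88 mg.

14755 mg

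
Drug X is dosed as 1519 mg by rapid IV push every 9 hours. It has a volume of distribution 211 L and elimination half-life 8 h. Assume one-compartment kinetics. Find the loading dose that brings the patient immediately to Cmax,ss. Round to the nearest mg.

2805 mg

f = (1/2)^(9/8) ≈ 0.458502; accumulation ratio R = 1/(1−f) ≈ 1.84673.
Loading dose to hit Cmax,ss on first dose: D_load = D_maint·R ≈ 1519 × 1.84673 ≈ 2805.18 mg.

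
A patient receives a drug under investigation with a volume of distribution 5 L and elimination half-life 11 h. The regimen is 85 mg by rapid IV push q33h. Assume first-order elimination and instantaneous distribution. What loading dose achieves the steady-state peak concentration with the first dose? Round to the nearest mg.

f = (1/2)^(33/11) ≈ 0.125000; accumulation ratio R = 1/(1−f) ≈ 1.14286.
Loading dose to hit Cmax,ss on first dose: D_load = D_maint·R ≈ 85 × 1.14286 ≈ 97.14 mg.

97 mg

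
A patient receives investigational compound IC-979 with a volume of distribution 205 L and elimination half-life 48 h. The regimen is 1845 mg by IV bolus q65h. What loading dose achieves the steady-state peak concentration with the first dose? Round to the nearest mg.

3030 mg

f = (1/2)^(65/48) ≈ 0.391161; accumulation ratio R = 1/(1−f) ≈ 1.64247.
Loading dose to hit Cmax,ss on first dose: D_load = D_maint·R ≈ 1845 × 1.64247 ≈ 3030.36 mg.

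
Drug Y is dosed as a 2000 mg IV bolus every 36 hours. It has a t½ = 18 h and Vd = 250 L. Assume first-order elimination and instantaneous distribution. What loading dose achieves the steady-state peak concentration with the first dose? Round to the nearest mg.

2667 mg

f = (1/2)^(36/18) ≈ 0.250000; accumulation ratio R = 1/(1−f) ≈ 1.33333.
Loading dose to hit Cmax,ss on first dose: D_load = D_maint·R ≈ 2000 × 1.33333 ≈ 2666.66 mg.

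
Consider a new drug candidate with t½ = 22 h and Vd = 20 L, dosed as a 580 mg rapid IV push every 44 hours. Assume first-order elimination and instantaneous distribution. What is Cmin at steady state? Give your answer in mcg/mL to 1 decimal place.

τ = 44 h = 2 half-lives, so f = (1/2)^2 = 0.25.
Accumulation ratio R = 1/(1 − f) = 1/0.75 = 4/3.
Single-dose peak C₀ = D/Vd = 580/20 = 29 mcg/mL.
Steady-state peak Cmax,ss = C₀·R = 29 × 4/3 ≈ 38.667 mcg/mL.
Steady-state trough Cmin,ss = Cmax,ss·f ≈ 38.667 × 0.25 ≈ 9.667 mcg/mL.

9.7 mcg/mL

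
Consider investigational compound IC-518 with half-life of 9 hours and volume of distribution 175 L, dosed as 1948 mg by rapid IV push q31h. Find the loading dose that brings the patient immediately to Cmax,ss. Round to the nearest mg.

f = (1/2)^(31/9) ≈ 0.091858; accumulation ratio R = 1/(1−f) ≈ 1.10115.
Loading dose to hit Cmax,ss on first dose: D_load = D_maint·R ≈ 1948 × 1.10115 ≈ 2145.04 mg.

2145 mg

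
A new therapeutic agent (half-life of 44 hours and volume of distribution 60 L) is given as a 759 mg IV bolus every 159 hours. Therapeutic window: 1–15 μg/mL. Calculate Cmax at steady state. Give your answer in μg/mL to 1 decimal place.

τ/t½ = 159/44 ≈ 3.6136, so fraction remaining f = (1/2)^(159/44) ≈ 0.0817.
At steady state, accumulation factor R = 1/(1 − e^(−kτ)) ≈ 1.0890.
Single-dose peak C₀ = D/Vd = 759/60 ≈ 12.650 μg/mL.
Cmax,ss = C₀/(1 − f) ≈ 12.650/0.9183 ≈ 13.775 μg/mL.
Peak 13.8 μg/mL vs MTC 15 μg/mL: below toxic threshold.

13.8 μg/mL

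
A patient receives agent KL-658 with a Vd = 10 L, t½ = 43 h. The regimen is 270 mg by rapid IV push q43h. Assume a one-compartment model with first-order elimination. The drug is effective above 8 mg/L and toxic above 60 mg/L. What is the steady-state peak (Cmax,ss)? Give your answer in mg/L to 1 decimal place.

54.0 mg/L

The dosing interval is 1 half-life, so f = 2^(−1) = 0.5.
At steady state, R = 1/(1 − 0.5) = 2/1.
Single-dose peak C₀ = D/Vd = 270/10 = 27 mg/L.
Steady-state peak Cmax,ss = C₀·R = 27 × 2/1 ≈ 54.000 mg/L.
Peak 54.0 mg/L vs MTC 60 mg/L: below toxic threshold.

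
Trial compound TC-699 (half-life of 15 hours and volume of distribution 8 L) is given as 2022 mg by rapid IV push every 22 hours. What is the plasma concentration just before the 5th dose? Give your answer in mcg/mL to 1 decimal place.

140.8 mcg/mL

f = (1/2)^(τ/t½) = (1/2)^(22/15) ≈ 0.3618.
C₀ = D/Vd = 2022/8 ≈ 252.750 mcg/mL.
Before the 5th dose, 4 doses have been given. Superposition: Cmin = C₀·(f + f² + … + f^4).
≈ 252.750 × (0.3618 + 0.1309 + 0.0474 + 0.0171) ≈ 252.750 × 0.5572 ≈ 140.832 mcg/mL.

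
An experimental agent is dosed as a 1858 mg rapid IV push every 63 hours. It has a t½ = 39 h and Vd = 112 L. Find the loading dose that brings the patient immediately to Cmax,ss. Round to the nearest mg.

f = (1/2)^(63/39) ≈ 0.326378; accumulation ratio R = 1/(1−f) ≈ 1.48451.
Loading dose to hit Cmax,ss on first dose: D_load = D_maint·R ≈ 1858 × 1.48451 ≈ 2758.22 mg.

2758 mg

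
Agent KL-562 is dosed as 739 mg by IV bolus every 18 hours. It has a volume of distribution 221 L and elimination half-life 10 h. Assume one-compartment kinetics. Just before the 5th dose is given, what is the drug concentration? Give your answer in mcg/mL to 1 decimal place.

1.3 mcg/mL

f = (1/2)^(τ/t½) = (1/2)^(18/10) ≈ 0.2872.
C₀ = D/Vd = 739/221 ≈ 3.344 mcg/mL.
Before the 5th dose, 4 doses have been given. Superposition: Cmin = C₀·(f + f² + … + f^4).
≈ 3.344 × (0.2872 + 0.0825 + 0.0237 + 0.0068) ≈ 3.344 × 0.4002 ≈ 1.338 mcg/mL.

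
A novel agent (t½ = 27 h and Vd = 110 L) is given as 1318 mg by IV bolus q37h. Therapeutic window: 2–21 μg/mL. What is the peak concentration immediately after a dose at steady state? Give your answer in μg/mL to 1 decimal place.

19.5 μg/mL

Over one 37-h interval, 37/27 ≈ 1.3704 half-lives elapse, leaving f ≈ 0.3868 of each dose.
Accumulation ratio R = 1/(1 − f) ≈ 1/0.6132 ≈ 1.6308.
Single-dose peak C₀ = D/Vd = 1318/110 ≈ 11.982 μg/mL.
Steady-state peak Cmax,ss = C₀·R ≈ 11.982 × 1.6308 ≈ 19.540 μg/mL.
Peak 19.5 μg/mL vs MTC 21 μg/mL: below toxic threshold.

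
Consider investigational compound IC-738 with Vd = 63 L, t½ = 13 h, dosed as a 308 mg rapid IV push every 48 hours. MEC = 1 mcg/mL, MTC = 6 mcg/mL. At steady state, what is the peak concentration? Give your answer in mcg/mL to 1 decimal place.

Over one 48-h interval, 48/13 ≈ 3.6923 half-lives elapse, leaving f ≈ 0.0774 of each dose.
At steady state, accumulation factor R = 1/(1 − e^(−kτ)) ≈ 1.0839.
Single-dose peak C₀ = D/Vd = 308/63 ≈ 4.889 mcg/mL.
Steady-state peak Cmax,ss = C₀·R ≈ 4.889 × 1.0839 ≈ 5.299 mcg/mL.
Peak 5.3 mcg/mL vs MTC 6 mcg/mL: below toxic threshold.

5.3 mcg/mL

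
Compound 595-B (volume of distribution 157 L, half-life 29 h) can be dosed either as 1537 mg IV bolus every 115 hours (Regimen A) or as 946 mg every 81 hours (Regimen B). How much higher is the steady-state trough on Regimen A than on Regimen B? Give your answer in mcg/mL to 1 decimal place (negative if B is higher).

-0.3 mcg/mL

Regimen A: f = (1/2)^(115/29) ≈ 0.0640; Cmin,ss = (1537/157)·f/(1−f) ≈ 0.669 mcg/mL.
Regimen B: f = (1/2)^(81/29) ≈ 0.1443; Cmin,ss = (946/157)·f/(1−f) ≈ 1.016 mcg/mL.
Difference ≈ 0.669 − 1.016 ≈ -0.347 mcg/mL.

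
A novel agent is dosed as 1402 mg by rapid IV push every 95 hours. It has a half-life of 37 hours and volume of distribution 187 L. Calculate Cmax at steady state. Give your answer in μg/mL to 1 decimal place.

Over one 95-h interval, 95/37 ≈ 2.5676 half-lives elapse, leaving f ≈ 0.1687 of each dose.
Accumulation ratio R = 1/(1 − f) ≈ 1/0.8313 ≈ 1.2029.
Single-dose peak C₀ = D/Vd = 1402/187 ≈ 7.497 μg/mL.
Steady-state peak Cmax,ss = C₀·R ≈ 7.497 × 1.2029 ≈ 9.018 μg/mL.

9.0 μg/mL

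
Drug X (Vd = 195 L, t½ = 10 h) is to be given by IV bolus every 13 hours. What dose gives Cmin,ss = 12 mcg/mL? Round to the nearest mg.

3422 mg

τ/t½ = 13/10 ≈ 1.3, so f = (1/2)^(13/10) ≈ 0.406126.
Cmin,ss = (D/Vd)·f/(1−f), so D = Cmin,ss·Vd·(1−f)/f.
D = 12 × 195 × (1−f)/f ≈ 12 × 195 × 1.46229 ≈ 3421.76 mg.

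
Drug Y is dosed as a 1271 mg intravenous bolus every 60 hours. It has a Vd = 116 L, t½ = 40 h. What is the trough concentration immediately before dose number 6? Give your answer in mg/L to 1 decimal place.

f = (1/2)^(τ/t½) = (1/2)^(60/40) ≈ 0.3536.
C₀ = D/Vd = 1271/116 ≈ 10.957 mg/L.
Before the 6th dose, 5 doses have been given. Superposition: Cmin = C₀·(f + f² + … + f^5).
≈ 10.957 × (0.3536 + 0.1250 + 0.0442 + 0.0156 + 0.0055) ≈ 10.957 × 0.5439 ≈ 5.960 mg/L.

6.0 mg/L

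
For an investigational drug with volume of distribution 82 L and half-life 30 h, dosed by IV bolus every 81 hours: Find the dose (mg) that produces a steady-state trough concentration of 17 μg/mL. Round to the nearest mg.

τ/t½ = 81/30 ≈ 2.7, so f = (1/2)^(81/30) ≈ 0.153893.
Cmin,ss = (D/Vd)·f/(1−f), so D = Cmin,ss·Vd·(1−f)/f.
D = 17 × 82 × (1−f)/f ≈ 17 × 82 × 5.49802 ≈ 7664.24 mg.

7664 mg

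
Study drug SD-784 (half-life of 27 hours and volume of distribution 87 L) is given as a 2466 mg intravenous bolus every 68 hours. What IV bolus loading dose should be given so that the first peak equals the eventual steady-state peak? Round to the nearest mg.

f = (1/2)^(68/27) ≈ 0.174522; accumulation ratio R = 1/(1−f) ≈ 1.21142.
Loading dose to hit Cmax,ss on first dose: D_load = D_maint·R ≈ 2466 × 1.21142 ≈ 2987.36 mg.

2987 mg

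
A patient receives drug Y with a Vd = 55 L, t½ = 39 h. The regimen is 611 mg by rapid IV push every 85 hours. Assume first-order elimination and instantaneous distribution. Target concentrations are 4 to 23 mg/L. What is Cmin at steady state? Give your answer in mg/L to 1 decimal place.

Over one 85-h interval, 85/39 ≈ 2.1795 half-lives elapse, leaving f ≈ 0.2208 of each dose.
Each bolus raises the concentration by D/Vd = 611/55 ≈ 11.109 mg/L.
Steady-state trough Cmin,ss = C₀·f/(1−f) ≈ 11.109 × 0.2208/0.7792 ≈ 3.148 mg/L.
Trough 3.1 mg/L vs MEC 4 mg/L: subtherapeutic.

3.1 mg/L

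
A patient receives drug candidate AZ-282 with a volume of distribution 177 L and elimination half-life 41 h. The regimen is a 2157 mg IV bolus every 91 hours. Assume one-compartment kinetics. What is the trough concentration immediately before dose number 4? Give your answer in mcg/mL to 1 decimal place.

3.3 mcg/mL

f = (1/2)^(τ/t½) = (1/2)^(91/41) ≈ 0.2147.
C₀ = D/Vd = 2157/177 ≈ 12.186 mcg/mL.
Before the 4th dose, 3 doses have been given. Superposition: Cmin = C₀·(f + f² + … + f^3).
≈ 12.186 × (0.2147 + 0.0461 + 0.0099) ≈ 12.186 × 0.2707 ≈ 3.299 mcg/mL.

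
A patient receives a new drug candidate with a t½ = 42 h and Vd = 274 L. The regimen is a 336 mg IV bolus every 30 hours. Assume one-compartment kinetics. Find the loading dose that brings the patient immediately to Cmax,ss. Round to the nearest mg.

860 mg

f = (1/2)^(30/42) ≈ 0.609507; accumulation ratio R = 1/(1−f) ≈ 2.56087.
Loading dose to hit Cmax,ss on first dose: D_load = D_maint·R ≈ 336 × 2.56087 ≈ 860.45 mg.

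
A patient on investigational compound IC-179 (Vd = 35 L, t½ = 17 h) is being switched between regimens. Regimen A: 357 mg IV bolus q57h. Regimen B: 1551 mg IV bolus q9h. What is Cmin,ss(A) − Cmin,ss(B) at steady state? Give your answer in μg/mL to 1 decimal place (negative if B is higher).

Regimen A: f = (1/2)^(57/17) ≈ 0.0979; Cmin,ss = (357/35)·f/(1−f) ≈ 1.107 μg/mL.
Regimen B: f = (1/2)^(9/17) ≈ 0.6928; Cmin,ss = (1551/35)·f/(1−f) ≈ 99.938 μg/mL.
Difference ≈ 1.107 − 99.938 ≈ -98.831 μg/mL.

-98.8 μg/mL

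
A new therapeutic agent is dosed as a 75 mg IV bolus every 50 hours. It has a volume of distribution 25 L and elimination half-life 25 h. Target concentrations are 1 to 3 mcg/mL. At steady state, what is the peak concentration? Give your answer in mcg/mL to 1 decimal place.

τ = 50 h = 2 half-lives, so f = (1/2)^2 = 0.25.
Accumulation ratio R = 1/(1 − f) = 1/0.75 = 4/3.
Single-dose peak C₀ = D/Vd = 75/25 = 3 mcg/mL.
Steady-state peak Cmax,ss = C₀·R = 3 × 4/3 ≈ 4.000 mcg/mL.
Peak 4.0 mcg/mL vs MTC 3 mcg/mL: exceeds toxic threshold.

4.0 mcg/mL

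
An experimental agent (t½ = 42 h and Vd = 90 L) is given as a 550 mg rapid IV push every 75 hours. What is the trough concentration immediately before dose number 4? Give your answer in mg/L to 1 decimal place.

f = (1/2)^(τ/t½) = (1/2)^(75/42) ≈ 0.2900.
C₀ = D/Vd = 550/90 ≈ 6.111 mg/L.
Before the 4th dose, 3 doses have been given. Superposition: Cmin = C₀·(f + f² + … + f^3).
≈ 6.111 × (0.2900 + 0.0841 + 0.0244) ≈ 6.111 × 0.3985 ≈ 2.435 mg/L.

2.4 mg/L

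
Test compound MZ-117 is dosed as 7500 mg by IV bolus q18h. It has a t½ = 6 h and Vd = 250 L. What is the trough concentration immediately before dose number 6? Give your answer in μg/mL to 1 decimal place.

f = (1/2)^(τ/t½) = (1/2)^(18/6) ≈ 0.1250.
C₀ = D/Vd = 7500/250 ≈ 30.000 μg/mL.
Before the 6th dose, 5 doses have been given. Superposition: Cmin = C₀·(f + f² + … + f^5).
≈ 30.000 × (0.1250 + 0.0156 + 0.0020 + 0.0002 + 0.0000) ≈ 30.000 × 0.1428 ≈ 4.284 μg/mL.

4.3 μg/mL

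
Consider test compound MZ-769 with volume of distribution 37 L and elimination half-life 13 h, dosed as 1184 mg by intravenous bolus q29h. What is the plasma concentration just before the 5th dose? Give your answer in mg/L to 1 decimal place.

8.6 mg/L

f = (1/2)^(τ/t½) = (1/2)^(29/13) ≈ 0.2130.
C₀ = D/Vd = 1184/37 ≈ 32.000 mg/L.
Before the 5th dose, 4 doses have been given. Superposition: Cmin = C₀·(f + f² + … + f^4).
≈ 32.000 × (0.2130 + 0.0454 + 0.0097 + 0.0021) ≈ 32.000 × 0.2702 ≈ 8.646 mg/L.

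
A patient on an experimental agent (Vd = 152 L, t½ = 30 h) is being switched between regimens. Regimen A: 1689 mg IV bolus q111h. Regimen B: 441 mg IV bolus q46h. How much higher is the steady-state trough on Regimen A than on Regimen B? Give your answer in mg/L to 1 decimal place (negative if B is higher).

-0.6 mg/L

Regimen A: f = (1/2)^(111/30) ≈ 0.0769; Cmin,ss = (1689/152)·f/(1−f) ≈ 0.926 mg/L.
Regimen B: f = (1/2)^(46/30) ≈ 0.3455; Cmin,ss = (441/152)·f/(1−f) ≈ 1.532 mg/L.
Difference ≈ 0.926 − 1.532 ≈ -0.606 mg/L.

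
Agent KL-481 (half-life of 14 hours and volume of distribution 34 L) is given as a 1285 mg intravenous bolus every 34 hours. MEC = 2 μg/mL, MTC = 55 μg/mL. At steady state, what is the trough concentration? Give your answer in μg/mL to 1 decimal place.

τ/t½ = 34/14 ≈ 2.4286, so fraction remaining f = (1/2)^(34/14) ≈ 0.1857.
At steady state, accumulation factor R = 1/(1 − e^(−kτ)) ≈ 1.2280.
Single-dose peak C₀ = D/Vd = 1285/34 ≈ 37.794 μg/mL.
Cmax,ss = C₀/(1 − f) ≈ 37.794/0.8143 ≈ 46.413 μg/mL.
Steady-state trough Cmin,ss = Cmax,ss·f ≈ 46.413 × 0.1857 ≈ 8.619 μg/mL.
Trough 8.6 μg/mL vs MEC 2 μg/mL: adequate.

8.6 μg/mL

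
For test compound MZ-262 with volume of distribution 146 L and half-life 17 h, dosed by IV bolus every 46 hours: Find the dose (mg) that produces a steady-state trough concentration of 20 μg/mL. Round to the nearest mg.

16132 mg

τ/t½ = 46/17 ≈ 2.7059, so f = (1/2)^(46/17) ≈ 0.153267.
Cmin,ss = (D/Vd)·f/(1−f), so D = Cmin,ss·Vd·(1−f)/f.
D = 20 × 146 × (1−f)/f ≈ 20 × 146 × 5.52456 ≈ 16131.72 mg.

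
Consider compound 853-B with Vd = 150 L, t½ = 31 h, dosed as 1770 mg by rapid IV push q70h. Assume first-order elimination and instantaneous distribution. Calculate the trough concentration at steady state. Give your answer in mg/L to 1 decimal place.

τ/t½ = 70/31 ≈ 2.2581, so fraction remaining f = (1/2)^(70/31) ≈ 0.2091.
Accumulation ratio R = 1/(1 − f) ≈ 1/0.7909 ≈ 1.2644.
Single-dose peak C₀ = D/Vd = 1770/150 ≈ 11.800 mg/L.
Cmax,ss = C₀/(1 − f) ≈ 11.800/0.7909 ≈ 14.920 mg/L.
Steady-state trough Cmin,ss = Cmax,ss·f ≈ 14.920 × 0.2091 ≈ 3.120 mg/L.

3.1 mg/L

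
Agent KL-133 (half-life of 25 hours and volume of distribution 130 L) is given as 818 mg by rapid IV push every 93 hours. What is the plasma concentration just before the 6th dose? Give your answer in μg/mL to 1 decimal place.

0.5 μg/mL

f = (1/2)^(τ/t½) = (1/2)^(93/25) ≈ 0.0759.
C₀ = D/Vd = 818/130 ≈ 6.292 μg/mL.
Before the 6th dose, 5 doses have been given. Superposition: Cmin = C₀·(f + f² + … + f^5).
≈ 6.292 × (0.0759 + 0.0058 + 0.0004 + 0.0000 + 0.0000) ≈ 6.292 × 0.0821 ≈ 0.517 μg/mL.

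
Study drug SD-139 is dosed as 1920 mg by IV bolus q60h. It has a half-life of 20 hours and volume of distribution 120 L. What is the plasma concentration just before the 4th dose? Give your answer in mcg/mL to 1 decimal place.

2.3 mcg/mL

f = (1/2)^(τ/t½) = (1/2)^(60/20) ≈ 0.1250.
C₀ = D/Vd = 1920/120 ≈ 16.000 mcg/mL.
Before the 4th dose, 3 doses have been given. Superposition: Cmin = C₀·(f + f² + … + f^3).
≈ 16.000 × (0.1250 + 0.0156 + 0.0020) ≈ 16.000 × 0.1426 ≈ 2.282 mcg/mL.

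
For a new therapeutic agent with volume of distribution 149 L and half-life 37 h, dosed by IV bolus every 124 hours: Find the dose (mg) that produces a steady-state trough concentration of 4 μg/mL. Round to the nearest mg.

5487 mg

τ/t½ = 124/37 ≈ 3.3514, so f = (1/2)^(124/37) ≈ 0.097981.
Cmin,ss = (D/Vd)·f/(1−f), so D = Cmin,ss·Vd·(1−f)/f.
D = 4 × 149 × (1−f)/f ≈ 4 × 149 × 9.20606 ≈ 5486.81 mg.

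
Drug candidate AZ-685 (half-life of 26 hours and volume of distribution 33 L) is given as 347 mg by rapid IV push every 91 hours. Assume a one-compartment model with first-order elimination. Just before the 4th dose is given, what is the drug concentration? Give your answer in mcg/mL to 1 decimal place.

f = (1/2)^(τ/t½) = (1/2)^(91/26) ≈ 0.0884.
C₀ = D/Vd = 347/33 ≈ 10.515 mcg/mL.
Before the 4th dose, 3 doses have been given. Superposition: Cmin = C₀·(f + f² + … + f^3).
≈ 10.515 × (0.0884 + 0.0078 + 0.0007) ≈ 10.515 × 0.0969 ≈ 1.019 mcg/mL.

1.0 mcg/mL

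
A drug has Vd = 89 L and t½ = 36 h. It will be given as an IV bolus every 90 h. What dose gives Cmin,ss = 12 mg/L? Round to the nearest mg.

τ/t½ = 90/36 ≈ 2.5, so f = (1/2)^(90/36) ≈ 0.176777.
Cmin,ss = (D/Vd)·f/(1−f), so D = Cmin,ss·Vd·(1−f)/f.
D = 12 × 89 × (1−f)/f ≈ 12 × 89 × 4.65684 ≈ 4973.51 mg.

4974 mg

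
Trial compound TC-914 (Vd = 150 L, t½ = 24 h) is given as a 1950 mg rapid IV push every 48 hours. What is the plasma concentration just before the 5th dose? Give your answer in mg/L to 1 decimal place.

4.3 mg/L

f = (1/2)^(τ/t½) = (1/2)^(48/24) ≈ 0.2500.
C₀ = D/Vd = 1950/150 ≈ 13.000 mg/L.
Before the 5th dose, 4 doses have been given. Superposition: Cmin = C₀·(f + f² + … + f^4).
≈ 13.000 × (0.2500 + 0.0625 + 0.0156 + 0.0039) ≈ 13.000 × 0.3320 ≈ 4.316 mg/L.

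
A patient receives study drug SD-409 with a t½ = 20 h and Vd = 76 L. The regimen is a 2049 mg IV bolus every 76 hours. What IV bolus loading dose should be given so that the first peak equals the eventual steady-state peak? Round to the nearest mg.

2207 mg

f = (1/2)^(76/20) ≈ 0.071794; accumulation ratio R = 1/(1−f) ≈ 1.07735.
Loading dose to hit Cmax,ss on first dose: D_load = D_maint·R ≈ 2049 × 1.07735 ≈ 2207.49 mg.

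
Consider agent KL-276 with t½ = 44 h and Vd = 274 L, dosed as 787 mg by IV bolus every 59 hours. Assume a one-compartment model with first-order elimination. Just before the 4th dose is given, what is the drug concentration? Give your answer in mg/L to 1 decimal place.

1.8 mg/L

f = (1/2)^(τ/t½) = (1/2)^(59/44) ≈ 0.3948.
C₀ = D/Vd = 787/274 ≈ 2.872 mg/L.
Before the 4th dose, 3 doses have been given. Superposition: Cmin = C₀·(f + f² + … + f^3).
≈ 2.872 × (0.3948 + 0.1559 + 0.0615) ≈ 2.872 × 0.6122 ≈ 1.758 mg/L.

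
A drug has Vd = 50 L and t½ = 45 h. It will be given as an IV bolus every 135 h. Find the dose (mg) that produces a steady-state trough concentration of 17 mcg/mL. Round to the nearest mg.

5950 mg

τ/t½ = 135/45 ≈ 3, so f = (1/2)^(135/45) ≈ 0.125000.
Cmin,ss = (D/Vd)·f/(1−f), so D = Cmin,ss·Vd·(1−f)/f.
D = 17 × 50 × (1−f)/f ≈ 17 × 50 × 7.00000 ≈ 5950.00 mg.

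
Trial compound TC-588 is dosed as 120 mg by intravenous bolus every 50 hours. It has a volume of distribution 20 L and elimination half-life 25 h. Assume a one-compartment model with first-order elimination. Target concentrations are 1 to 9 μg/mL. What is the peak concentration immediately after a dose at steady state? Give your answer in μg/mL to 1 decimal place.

8.0 μg/mL

The dosing interval is 2 half-lives, so f = 2^(−2) = 0.25.
At steady state, R = 1/(1 − 0.25) = 4/3.
Single-dose peak C₀ = D/Vd = 120/20 = 6 μg/mL.
Steady-state peak Cmax,ss = C₀·R = 6 × 4/3 ≈ 8.000 μg/mL.
Peak 8.0 μg/mL vs MTC 9 μg/mL: below toxic threshold.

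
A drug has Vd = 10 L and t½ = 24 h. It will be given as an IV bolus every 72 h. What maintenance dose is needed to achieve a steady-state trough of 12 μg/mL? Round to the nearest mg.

840 mg

τ/t½ = 72/24 ≈ 3, so f = (1/2)^(72/24) ≈ 0.125000.
Cmin,ss = (D/Vd)·f/(1−f), so D = Cmin,ss·Vd·(1−f)/f.
D = 12 × 10 × (1−f)/f ≈ 12 × 10 × 7.00000 ≈ 840.00 mg.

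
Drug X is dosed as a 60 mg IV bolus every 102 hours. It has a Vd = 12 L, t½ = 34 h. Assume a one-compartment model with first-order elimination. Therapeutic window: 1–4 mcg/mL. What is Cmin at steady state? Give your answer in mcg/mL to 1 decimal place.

τ = 102 h = 3 half-lives, so f = (1/2)^3 = 0.125.
At steady state, R = 1/(1 − 0.125) = 8/7.
Single-dose peak C₀ = D/Vd = 60/12 = 5 mcg/mL.
Steady-state peak Cmax,ss = C₀·R = 5 × 8/7 ≈ 5.714 mcg/mL.
Steady-state trough Cmin,ss = Cmax,ss·f ≈ 5.714 × 0.125 ≈ 0.714 mcg/mL.
Trough 0.7 mcg/mL vs MEC 1 mcg/mL: subtherapeutic.

0.7 mcg/mL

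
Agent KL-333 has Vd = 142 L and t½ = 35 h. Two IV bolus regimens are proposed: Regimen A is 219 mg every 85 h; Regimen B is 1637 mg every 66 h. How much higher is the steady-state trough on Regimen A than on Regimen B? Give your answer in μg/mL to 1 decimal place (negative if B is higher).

Regimen A: f = (1/2)^(85/35) ≈ 0.1857; Cmin,ss = (219/142)·f/(1−f) ≈ 0.352 μg/mL.
Regimen B: f = (1/2)^(66/35) ≈ 0.2706; Cmin,ss = (1637/142)·f/(1−f) ≈ 4.277 μg/mL.
Difference ≈ 0.352 − 4.277 ≈ -3.925 μg/mL.

-3.9 μg/mL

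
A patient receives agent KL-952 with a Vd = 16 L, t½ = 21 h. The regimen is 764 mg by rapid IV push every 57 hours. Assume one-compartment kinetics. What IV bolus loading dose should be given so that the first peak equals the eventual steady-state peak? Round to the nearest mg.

f = (1/2)^(57/21) ≈ 0.152377; accumulation ratio R = 1/(1−f) ≈ 1.17977.
Loading dose to hit Cmax,ss on first dose: D_load = D_maint·R ≈ 764 × 1.17977 ≈ 901.34 mg.

901 mg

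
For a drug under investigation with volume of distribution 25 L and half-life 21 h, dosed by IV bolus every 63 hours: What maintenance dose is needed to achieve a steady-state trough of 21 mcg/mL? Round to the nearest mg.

τ/t½ = 63/21 ≈ 3, so f = (1/2)^(63/21) ≈ 0.125000.
Cmin,ss = (D/Vd)·f/(1−f), so D = Cmin,ss·Vd·(1−f)/f.
D = 21 × 25 × (1−f)/f ≈ 21 × 25 × 7.00000 ≈ 3675.00 mg.

3675 mg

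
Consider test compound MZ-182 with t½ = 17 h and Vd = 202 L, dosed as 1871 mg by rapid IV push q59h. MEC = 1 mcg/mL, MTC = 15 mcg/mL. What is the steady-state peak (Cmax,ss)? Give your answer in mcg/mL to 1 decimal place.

10.2 mcg/mL

Over one 59-h interval, 59/17 ≈ 3.4706 half-lives elapse, leaving f ≈ 0.0902 of each dose.
At steady state, accumulation factor R = 1/(1 − e^(−kτ)) ≈ 1.0991.
Each bolus raises the concentration by D/Vd = 1871/202 ≈ 9.262 mcg/mL.
Steady-state peak Cmax,ss = C₀·R ≈ 9.262 × 1.0991 ≈ 10.180 mcg/mL.
Peak 10.2 mcg/mL vs MTC 15 mcg/mL: below toxic threshold.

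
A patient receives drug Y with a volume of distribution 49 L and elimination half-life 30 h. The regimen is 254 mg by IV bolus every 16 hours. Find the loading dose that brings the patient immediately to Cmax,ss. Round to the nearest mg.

822 mg

f = (1/2)^(16/30) ≈ 0.690956; accumulation ratio R = 1/(1−f) ≈ 3.23579.
Loading dose to hit Cmax,ss on first dose: D_load = D_maint·R ≈ 254 × 3.23579 ≈ 821.89 mg.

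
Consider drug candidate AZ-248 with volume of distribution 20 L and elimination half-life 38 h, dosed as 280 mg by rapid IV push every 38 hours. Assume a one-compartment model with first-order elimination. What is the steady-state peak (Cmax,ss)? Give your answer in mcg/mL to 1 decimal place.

The dosing interval is 1 half-life, so f = 2^(−1) = 0.5.
At steady state, R = 1/(1 − 0.5) = 2/1.
Single-dose peak C₀ = D/Vd = 280/20 = 14 mcg/mL.
Steady-state peak Cmax,ss = C₀·R = 14 × 2/1 ≈ 28.000 mcg/mL.

28.0 mcg/mL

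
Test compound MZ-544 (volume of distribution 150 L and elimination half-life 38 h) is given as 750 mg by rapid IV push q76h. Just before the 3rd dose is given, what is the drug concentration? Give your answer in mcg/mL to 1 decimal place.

1.6 mcg/mL

f = (1/2)^(τ/t½) = (1/2)^(76/38) ≈ 0.2500.
C₀ = D/Vd = 750/150 ≈ 5.000 mcg/mL.
Before the 3rd dose, 2 doses have been given. Superposition: Cmin = C₀·(f + f²).
≈ 5.000 × (0.2500 + 0.0625) ≈ 5.000 × 0.3125 ≈ 1.562 mcg/mL.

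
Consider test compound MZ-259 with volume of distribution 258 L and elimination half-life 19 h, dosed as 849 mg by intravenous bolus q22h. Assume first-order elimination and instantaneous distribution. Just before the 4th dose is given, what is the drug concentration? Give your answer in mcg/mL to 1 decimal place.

2.4 mcg/mL

f = (1/2)^(τ/t½) = (1/2)^(22/19) ≈ 0.4482.
C₀ = D/Vd = 849/258 ≈ 3.291 mcg/mL.
Before the 4th dose, 3 doses have been given. Superposition: Cmin = C₀·(f + f² + … + f^3).
≈ 3.291 × (0.4482 + 0.2009 + 0.0900) ≈ 3.291 × 0.7391 ≈ 2.432 mcg/mL.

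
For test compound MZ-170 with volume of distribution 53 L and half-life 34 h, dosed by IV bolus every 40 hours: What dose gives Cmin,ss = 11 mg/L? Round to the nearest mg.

τ/t½ = 40/34 ≈ 1.1765, so f = (1/2)^(40/34) ≈ 0.442433.
Cmin,ss = (D/Vd)·f/(1−f), so D = Cmin,ss·Vd·(1−f)/f.
D = 11 × 53 × (1−f)/f ≈ 11 × 53 × 1.26023 ≈ 734.71 mg.

735 mg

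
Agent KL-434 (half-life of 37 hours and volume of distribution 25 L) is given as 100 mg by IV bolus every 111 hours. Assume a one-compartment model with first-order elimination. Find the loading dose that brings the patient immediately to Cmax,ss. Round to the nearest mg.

114 mg

f = (1/2)^(111/37) ≈ 0.125000; accumulation ratio R = 1/(1−f) ≈ 1.14286.
Loading dose to hit Cmax,ss on first dose: D_load = D_maint·R ≈ 100 × 1.14286 ≈ 114.29 mg.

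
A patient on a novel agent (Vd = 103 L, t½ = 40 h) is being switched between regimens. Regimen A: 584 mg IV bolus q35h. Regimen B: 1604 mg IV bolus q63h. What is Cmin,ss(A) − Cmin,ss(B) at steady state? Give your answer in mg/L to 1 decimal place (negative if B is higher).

Regimen A: f = (1/2)^(35/40) ≈ 0.5453; Cmin,ss = (584/103)·f/(1−f) ≈ 6.800 mg/L.
Regimen B: f = (1/2)^(63/40) ≈ 0.3356; Cmin,ss = (1604/103)·f/(1−f) ≈ 7.866 mg/L.
Difference ≈ 6.800 − 7.866 ≈ -1.066 mg/L.

-1.1 mg/L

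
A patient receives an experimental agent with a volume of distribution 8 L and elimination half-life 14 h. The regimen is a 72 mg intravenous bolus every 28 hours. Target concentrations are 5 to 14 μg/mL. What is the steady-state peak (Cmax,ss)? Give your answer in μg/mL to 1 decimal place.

τ = 28 h = 2 half-lives, so f = (1/2)^2 = 0.25.
Accumulation ratio R = 1/(1 − f) = 1/0.75 = 4/3.
Single-dose peak C₀ = D/Vd = 72/8 = 9 μg/mL.
Steady-state peak Cmax,ss = C₀·R = 9 × 4/3 ≈ 12.000 μg/mL.
Peak 12.0 μg/mL vs MTC 14 μg/mL: below toxic threshold.

12.0 μg/mL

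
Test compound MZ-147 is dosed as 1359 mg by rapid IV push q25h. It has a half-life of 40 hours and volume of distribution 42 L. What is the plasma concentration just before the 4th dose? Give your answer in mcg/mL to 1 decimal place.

f = (1/2)^(τ/t½) = (1/2)^(25/40) ≈ 0.6484.
C₀ = D/Vd = 1359/42 ≈ 32.357 mcg/mL.
Before the 4th dose, 3 doses have been given. Superposition: Cmin = C₀·(f + f² + … + f^3).
≈ 32.357 × (0.6484 + 0.4204 + 0.2726) ≈ 32.357 × 1.3414 ≈ 43.404 mcg/mL.

43.4 mcg/mL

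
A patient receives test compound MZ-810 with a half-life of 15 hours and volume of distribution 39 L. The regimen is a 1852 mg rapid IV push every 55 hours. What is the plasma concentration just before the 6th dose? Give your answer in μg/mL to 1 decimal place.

f = (1/2)^(τ/t½) = (1/2)^(55/15) ≈ 0.0787.
C₀ = D/Vd = 1852/39 ≈ 47.487 μg/mL.
Before the 6th dose, 5 doses have been given. Superposition: Cmin = C₀·(f + f² + … + f^5).
≈ 47.487 × (0.0787 + 0.0062 + 0.0005 + 0.0000 + 0.0000) ≈ 47.487 × 0.0854 ≈ 4.055 μg/mL.

4.1 μg/mL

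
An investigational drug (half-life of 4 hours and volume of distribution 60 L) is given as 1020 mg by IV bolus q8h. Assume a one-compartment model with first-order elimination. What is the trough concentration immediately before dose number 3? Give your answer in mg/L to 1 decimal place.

f = (1/2)^(τ/t½) = (1/2)^(8/4) ≈ 0.2500.
C₀ = D/Vd = 1020/60 ≈ 17.000 mg/L.
Before the 3rd dose, 2 doses have been given. Superposition: Cmin = C₀·(f + f²).
≈ 17.000 × (0.2500 + 0.0625) ≈ 17.000 × 0.3125 ≈ 5.312 mg/L.

5.3 mg/L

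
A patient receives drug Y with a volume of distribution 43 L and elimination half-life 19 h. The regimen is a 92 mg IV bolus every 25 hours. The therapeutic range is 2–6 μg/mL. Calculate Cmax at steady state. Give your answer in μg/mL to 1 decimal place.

3.6 μg/mL

τ/t½ = 25/19 ≈ 1.3158, so fraction remaining f = (1/2)^(25/19) ≈ 0.4017.
At steady state, accumulation factor R = 1/(1 − e^(−kτ)) ≈ 1.6714.
Single-dose peak C₀ = D/Vd = 92/43 ≈ 2.140 μg/mL.
Steady-state peak Cmax,ss = C₀·R ≈ 2.140 × 1.6714 ≈ 3.577 μg/mL.
Peak 3.6 μg/mL vs MTC 6 μg/mL: below toxic threshold.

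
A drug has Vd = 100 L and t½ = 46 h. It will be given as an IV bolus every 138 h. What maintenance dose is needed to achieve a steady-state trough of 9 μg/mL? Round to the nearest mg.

6300 mg

τ/t½ = 138/46 ≈ 3, so f = (1/2)^(138/46) ≈ 0.125000.
Cmin,ss = (D/Vd)·f/(1−f), so D = Cmin,ss·Vd·(1−f)/f.
D = 9 × 100 × (1−f)/f ≈ 9 × 100 × 7.00000 ≈ 6300.00 mg.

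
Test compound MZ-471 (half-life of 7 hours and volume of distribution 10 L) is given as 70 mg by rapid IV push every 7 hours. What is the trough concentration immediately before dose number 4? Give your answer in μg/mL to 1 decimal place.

f = (1/2)^(τ/t½) = (1/2)^(7/7) ≈ 0.5000.
C₀ = D/Vd = 70/10 ≈ 7.000 μg/mL.
Before the 4th dose, 3 doses have been given. Superposition: Cmin = C₀·(f + f² + … + f^3).
≈ 7.000 × (0.5000 + 0.2500 + 0.1250) ≈ 7.000 × 0.8750 ≈ 6.125 μg/mL.

6.1 μg/mL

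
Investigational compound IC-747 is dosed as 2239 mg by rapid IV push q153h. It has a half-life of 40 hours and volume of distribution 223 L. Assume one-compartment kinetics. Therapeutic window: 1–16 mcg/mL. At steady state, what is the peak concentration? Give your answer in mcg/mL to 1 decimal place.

k = ln2/t½ = ln2/40 ≈ 0.017329 h⁻¹; fraction remaining f = e^(−kτ) = e^(−0.017329×153) ≈ 0.0706.
Accumulation ratio R = 1/(1 − f) ≈ 1/0.9294 ≈ 1.0760.
Each bolus raises the concentration by D/Vd = 2239/223 ≈ 10.040 mcg/mL.
Steady-state peak Cmax,ss = C₀·R ≈ 10.040 × 1.0760 ≈ 10.803 mcg/mL.
Peak 10.8 mcg/mL vs MTC 16 mcg/mL: below toxic threshold.

10.8 mcg/mL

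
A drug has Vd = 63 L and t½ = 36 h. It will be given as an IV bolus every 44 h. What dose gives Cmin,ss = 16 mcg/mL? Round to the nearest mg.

τ/t½ = 44/36 ≈ 1.2222, so f = (1/2)^(44/36) ≈ 0.428622.
Cmin,ss = (D/Vd)·f/(1−f), so D = Cmin,ss·Vd·(1−f)/f.
D = 16 × 63 × (1−f)/f ≈ 16 × 63 × 1.33306 ≈ 1343.72 mg.

1344 mg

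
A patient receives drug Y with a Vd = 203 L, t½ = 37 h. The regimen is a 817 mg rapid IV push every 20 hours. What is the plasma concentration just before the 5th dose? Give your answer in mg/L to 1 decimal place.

6.9 mg/L

f = (1/2)^(τ/t½) = (1/2)^(20/37) ≈ 0.6875.
C₀ = D/Vd = 817/203 ≈ 4.025 mg/L.
Before the 5th dose, 4 doses have been given. Superposition: Cmin = C₀·(f + f² + … + f^4).
≈ 4.025 × (0.6875 + 0.4727 + 0.3250 + 0.2234) ≈ 4.025 × 1.7086 ≈ 6.877 mg/L.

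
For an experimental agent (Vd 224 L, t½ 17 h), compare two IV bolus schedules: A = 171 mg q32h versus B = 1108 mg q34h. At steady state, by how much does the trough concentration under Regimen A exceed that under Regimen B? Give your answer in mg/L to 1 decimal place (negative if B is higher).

-1.4 mg/L

Regimen A: f = (1/2)^(32/17) ≈ 0.2712; Cmin,ss = (171/224)·f/(1−f) ≈ 0.284 mg/L.
Regimen B: f = (1/2)^(34/17) ≈ 0.2500; Cmin,ss = (1108/224)·f/(1−f) ≈ 1.649 mg/L.
Difference ≈ 0.284 − 1.649 ≈ -1.365 mg/L.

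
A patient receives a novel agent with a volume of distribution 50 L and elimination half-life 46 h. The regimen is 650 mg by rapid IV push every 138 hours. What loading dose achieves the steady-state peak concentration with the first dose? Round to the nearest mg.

f = (1/2)^(138/46) ≈ 0.125000; accumulation ratio R = 1/(1−f) ≈ 1.14286.
Loading dose to hit Cmax,ss on first dose: D_load = D_maint·R ≈ 650 × 1.14286 ≈ 742.86 mg.

743 mg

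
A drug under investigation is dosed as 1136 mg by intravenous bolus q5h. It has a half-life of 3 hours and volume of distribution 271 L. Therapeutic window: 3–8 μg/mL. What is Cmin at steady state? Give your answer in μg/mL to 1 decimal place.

Over one 5-h interval, 5/3 ≈ 1.6667 half-lives elapse, leaving f ≈ 0.3150 of each dose.
Accumulation ratio R = 1/(1 − f) ≈ 1/0.6850 ≈ 1.4599.
Single-dose peak C₀ = D/Vd = 1136/271 ≈ 4.192 μg/mL.
Cmax,ss = C₀/(1 − f) ≈ 4.192/0.6850 ≈ 6.120 μg/mL.
One interval later, Cmin,ss = Cmax,ss·e^(−kτ) ≈ 6.120 × 0.3150 ≈ 1.928 μg/mL.
Trough 1.9 μg/mL vs MEC 3 μg/mL: subtherapeutic.

1.9 μg/mL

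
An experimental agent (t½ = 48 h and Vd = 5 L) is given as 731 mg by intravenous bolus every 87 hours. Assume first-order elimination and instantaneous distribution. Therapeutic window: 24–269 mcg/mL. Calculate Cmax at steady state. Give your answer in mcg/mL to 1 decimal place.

204.4 mcg/mL

k = ln2/t½ = ln2/48 ≈ 0.014441 h⁻¹; fraction remaining f = e^(−kτ) = e^(−0.014441×87) ≈ 0.2847.
At steady state, accumulation factor R = 1/(1 − e^(−kτ)) ≈ 1.3980.
Single-dose peak C₀ = D/Vd = 731/5 ≈ 146.200 mcg/mL.
Steady-state peak Cmax,ss = C₀·R ≈ 146.200 × 1.3980 ≈ 204.388 mcg/mL.
Peak 204.4 mcg/mL vs MTC 269 mcg/mL: below toxic threshold.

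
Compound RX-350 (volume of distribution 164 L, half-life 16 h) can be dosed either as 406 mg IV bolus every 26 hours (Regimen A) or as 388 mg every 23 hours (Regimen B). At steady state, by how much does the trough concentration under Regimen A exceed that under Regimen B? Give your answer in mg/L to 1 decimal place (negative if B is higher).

-0.2 mg/L

Regimen A: f = (1/2)^(26/16) ≈ 0.3242; Cmin,ss = (406/164)·f/(1−f) ≈ 1.188 mg/L.
Regimen B: f = (1/2)^(23/16) ≈ 0.3692; Cmin,ss = (388/164)·f/(1−f) ≈ 1.385 mg/L.
Difference ≈ 1.188 − 1.385 ≈ -0.197 mg/L.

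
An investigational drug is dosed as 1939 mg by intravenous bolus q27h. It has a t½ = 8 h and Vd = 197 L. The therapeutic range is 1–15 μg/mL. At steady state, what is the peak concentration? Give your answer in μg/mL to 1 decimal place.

10.9 μg/mL

k = ln2/t½ = ln2/8 ≈ 0.086643 h⁻¹; fraction remaining f = e^(−kτ) = e^(−0.086643×27) ≈ 0.0964.
At steady state, accumulation factor R = 1/(1 − e^(−kτ)) ≈ 1.1067.
Single-dose peak C₀ = D/Vd = 1939/197 ≈ 9.843 μg/mL.
Steady-state peak Cmax,ss = C₀·R ≈ 9.843 × 1.1067 ≈ 10.893 μg/mL.
Peak 10.9 μg/mL vs MTC 15 μg/mL: below toxic threshold.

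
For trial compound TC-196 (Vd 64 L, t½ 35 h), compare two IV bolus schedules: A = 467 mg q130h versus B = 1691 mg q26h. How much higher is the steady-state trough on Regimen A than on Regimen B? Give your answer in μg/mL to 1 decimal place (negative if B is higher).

Regimen A: f = (1/2)^(130/35) ≈ 0.0762; Cmin,ss = (467/64)·f/(1−f) ≈ 0.602 μg/mL.
Regimen B: f = (1/2)^(26/35) ≈ 0.5976; Cmin,ss = (1691/64)·f/(1−f) ≈ 39.239 μg/mL.
Difference ≈ 0.602 − 39.239 ≈ -38.637 μg/mL.

-38.6 μg/mL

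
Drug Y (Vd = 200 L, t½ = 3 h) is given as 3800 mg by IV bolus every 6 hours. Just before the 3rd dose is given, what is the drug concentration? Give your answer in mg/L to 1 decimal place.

5.9 mg/L

f = (1/2)^(τ/t½) = (1/2)^(6/3) ≈ 0.2500.
C₀ = D/Vd = 3800/200 ≈ 19.000 mg/L.
Before the 3rd dose, 2 doses have been given. Superposition: Cmin = C₀·(f + f²).
≈ 19.000 × (0.2500 + 0.0625) ≈ 19.000 × 0.3125 ≈ 5.938 mg/L.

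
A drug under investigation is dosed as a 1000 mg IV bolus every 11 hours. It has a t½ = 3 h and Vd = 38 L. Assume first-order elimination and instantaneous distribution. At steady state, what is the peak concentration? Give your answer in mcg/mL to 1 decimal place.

28.6 mcg/mL

τ/t½ = 11/3 ≈ 3.6667, so fraction remaining f = (1/2)^(11/3) ≈ 0.0787.
Accumulation ratio R = 1/(1 − f) ≈ 1/0.9213 ≈ 1.0854.
Each bolus raises the concentration by D/Vd = 1000/38 ≈ 26.316 mcg/mL.
Steady-state peak Cmax,ss = C₀·R ≈ 26.316 × 1.0854 ≈ 28.563 mcg/mL.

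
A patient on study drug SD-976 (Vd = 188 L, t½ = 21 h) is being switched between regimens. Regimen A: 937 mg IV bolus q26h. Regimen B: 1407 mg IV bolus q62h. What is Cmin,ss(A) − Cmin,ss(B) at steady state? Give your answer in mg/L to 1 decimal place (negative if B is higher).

2.6 mg/L

Regimen A: f = (1/2)^(26/21) ≈ 0.4239; Cmin,ss = (937/188)·f/(1−f) ≈ 3.667 mg/L.
Regimen B: f = (1/2)^(62/21) ≈ 0.1292; Cmin,ss = (1407/188)·f/(1−f) ≈ 1.110 mg/L.
Difference ≈ 3.667 − 1.110 ≈ 2.557 mg/L.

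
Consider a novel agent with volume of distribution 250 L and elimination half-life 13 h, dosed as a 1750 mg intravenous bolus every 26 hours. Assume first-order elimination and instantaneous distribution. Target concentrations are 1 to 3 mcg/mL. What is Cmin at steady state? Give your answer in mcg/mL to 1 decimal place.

τ = 26 h = 2 half-lives, so f = (1/2)^2 = 0.25.
At steady state, R = 1/(1 − 0.25) = 4/3.
Single-dose peak C₀ = D/Vd = 1750/250 = 7 mcg/mL.
Steady-state peak Cmax,ss = C₀·R = 7 × 4/3 ≈ 9.333 mcg/mL.
Steady-state trough Cmin,ss = Cmax,ss·f ≈ 9.333 × 0.25 ≈ 2.333 mcg/mL.
Trough 2.3 mcg/mL vs MEC 1 mcg/mL: adequate.

2.3 mcg/mL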